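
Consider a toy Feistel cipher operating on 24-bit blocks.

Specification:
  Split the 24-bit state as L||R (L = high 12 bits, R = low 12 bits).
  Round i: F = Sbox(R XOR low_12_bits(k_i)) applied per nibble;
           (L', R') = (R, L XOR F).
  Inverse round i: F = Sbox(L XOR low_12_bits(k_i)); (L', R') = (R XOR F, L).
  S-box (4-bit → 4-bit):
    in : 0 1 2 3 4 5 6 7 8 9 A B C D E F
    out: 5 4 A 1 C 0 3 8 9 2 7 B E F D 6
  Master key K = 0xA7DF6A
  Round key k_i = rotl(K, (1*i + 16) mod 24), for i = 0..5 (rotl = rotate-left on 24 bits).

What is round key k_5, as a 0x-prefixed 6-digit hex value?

0x54FBED

K = 0xA7DF6A
k_0 = rotl(K, (1*0+16) mod 24) = rotl(K, 16) = 0x6AA7DF
k_1 = rotl(K, (1*1+16) mod 24) = rotl(K, 17) = 0xD54FBE
k_2 = rotl(K, (1*2+16) mod 24) = rotl(K, 18) = 0xAA9F7D
k_3 = rotl(K, (1*3+16) mod 24) = rotl(K, 19) = 0x553EFB
k_4 = rotl(K, (1*4+16) mod 24) = rotl(K, 20) = 0xAA7DF6
k_5 = rotl(K, (1*5+16) mod 24) = rotl(K, 21) = 0x54FBED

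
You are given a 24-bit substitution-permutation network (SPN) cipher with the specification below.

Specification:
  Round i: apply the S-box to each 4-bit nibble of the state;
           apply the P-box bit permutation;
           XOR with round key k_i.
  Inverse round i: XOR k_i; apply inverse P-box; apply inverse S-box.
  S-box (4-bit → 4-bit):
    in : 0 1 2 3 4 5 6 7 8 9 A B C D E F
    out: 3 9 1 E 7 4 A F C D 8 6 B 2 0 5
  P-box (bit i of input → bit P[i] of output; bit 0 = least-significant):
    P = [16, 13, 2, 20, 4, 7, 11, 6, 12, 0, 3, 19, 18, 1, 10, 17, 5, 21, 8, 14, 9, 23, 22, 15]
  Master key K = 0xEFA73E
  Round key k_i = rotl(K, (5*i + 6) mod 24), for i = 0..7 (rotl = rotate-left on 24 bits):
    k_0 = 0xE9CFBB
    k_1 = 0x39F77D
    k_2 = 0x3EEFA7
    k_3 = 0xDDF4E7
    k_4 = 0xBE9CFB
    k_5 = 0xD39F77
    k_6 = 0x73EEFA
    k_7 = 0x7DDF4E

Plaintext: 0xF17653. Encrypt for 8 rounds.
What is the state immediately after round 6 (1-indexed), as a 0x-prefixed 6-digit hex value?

0xB10337

s_0 = plaintext = 0xF17653
s_1 = Round(s_0, k_0) = 0xB7A19C
s_2 = Round(s_1, k_1) = 0xC28E0D
s_3 = Round(s_2, k_2) = 0xBC4917
s_4 = Round(s_3, k_3) = 0x208099
s_5 = Round(s_4, k_4) = 0x8D828E
s_6 = Round(s_5, k_5) = 0xB10337
s_7 = Round(s_6, k_6) = 0xAE8615
s_8 = Round(s_7, k_7) = 0x775B1B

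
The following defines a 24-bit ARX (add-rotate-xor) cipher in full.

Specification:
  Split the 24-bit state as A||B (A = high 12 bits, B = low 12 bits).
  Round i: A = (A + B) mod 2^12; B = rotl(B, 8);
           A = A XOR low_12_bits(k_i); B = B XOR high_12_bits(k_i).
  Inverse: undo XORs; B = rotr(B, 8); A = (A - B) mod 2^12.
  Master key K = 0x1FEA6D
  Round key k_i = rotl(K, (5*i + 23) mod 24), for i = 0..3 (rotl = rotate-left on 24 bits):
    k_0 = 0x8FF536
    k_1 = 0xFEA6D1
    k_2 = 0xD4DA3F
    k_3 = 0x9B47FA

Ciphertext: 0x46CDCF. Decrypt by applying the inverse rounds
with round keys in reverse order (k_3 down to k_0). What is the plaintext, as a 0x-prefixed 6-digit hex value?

0x8A5FFF

s_0 = ciphertext = 0x46CDCF
s_1 = InvRound(s_0, k_3) = 0xBE27B4
s_2 = InvRound(s_1, k_2) = 0x243F9A
s_3 = InvRound(s_2, k_1) = 0xD92700
s_4 = InvRound(s_3, k_0) = 0x8A5FFF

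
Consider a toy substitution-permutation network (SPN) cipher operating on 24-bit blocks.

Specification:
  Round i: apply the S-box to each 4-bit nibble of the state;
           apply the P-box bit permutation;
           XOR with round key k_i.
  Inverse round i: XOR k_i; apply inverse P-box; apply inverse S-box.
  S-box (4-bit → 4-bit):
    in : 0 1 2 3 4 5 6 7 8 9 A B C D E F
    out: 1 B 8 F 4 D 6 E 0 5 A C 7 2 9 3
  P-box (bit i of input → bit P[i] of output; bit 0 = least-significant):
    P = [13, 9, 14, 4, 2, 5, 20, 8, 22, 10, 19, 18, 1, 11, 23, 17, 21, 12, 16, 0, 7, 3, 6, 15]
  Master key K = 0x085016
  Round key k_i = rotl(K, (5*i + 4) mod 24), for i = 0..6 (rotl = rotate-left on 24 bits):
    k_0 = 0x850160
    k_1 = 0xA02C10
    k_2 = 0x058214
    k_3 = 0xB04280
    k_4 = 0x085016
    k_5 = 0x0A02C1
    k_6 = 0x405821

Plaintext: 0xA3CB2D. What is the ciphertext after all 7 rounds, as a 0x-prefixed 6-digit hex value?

s_0 = plaintext = 0xA3CB2D
s_1 = Round(s_0, k_0) = 0x289A6B
s_2 = Round(s_1, k_1) = 0x34E822
s_3 = Round(s_2, k_2) = 0x0603CE
s_4 = Round(s_3, k_3) = 0xED7636
s_5 = Round(s_4, k_4) = 0x928FB2
s_6 = Round(s_5, k_5) = 0x5A0710
s_7 = Round(s_6, k_6) = 0x4CEDC6

0x4CEDC6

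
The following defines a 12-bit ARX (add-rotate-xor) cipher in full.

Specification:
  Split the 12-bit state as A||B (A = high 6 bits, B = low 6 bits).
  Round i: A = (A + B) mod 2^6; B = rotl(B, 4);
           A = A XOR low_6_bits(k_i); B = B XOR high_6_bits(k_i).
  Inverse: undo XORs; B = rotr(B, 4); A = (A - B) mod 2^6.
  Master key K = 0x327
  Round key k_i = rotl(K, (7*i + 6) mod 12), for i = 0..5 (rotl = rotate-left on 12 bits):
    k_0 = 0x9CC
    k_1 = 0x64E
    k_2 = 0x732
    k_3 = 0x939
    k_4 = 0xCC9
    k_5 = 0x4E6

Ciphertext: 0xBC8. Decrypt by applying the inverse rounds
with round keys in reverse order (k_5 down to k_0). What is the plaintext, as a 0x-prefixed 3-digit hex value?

s_0 = ciphertext = 0xBC8
s_1 = InvRound(s_0, k_5) = 0x72D
s_2 = InvRound(s_1, k_4) = 0x739
s_3 = InvRound(s_2, k_3) = 0xC35
s_4 = InvRound(s_3, k_2) = 0x726
s_5 = InvRound(s_4, k_1) = 0x4FF
s_6 = InvRound(s_5, k_0) = 0xFA1

0xFA1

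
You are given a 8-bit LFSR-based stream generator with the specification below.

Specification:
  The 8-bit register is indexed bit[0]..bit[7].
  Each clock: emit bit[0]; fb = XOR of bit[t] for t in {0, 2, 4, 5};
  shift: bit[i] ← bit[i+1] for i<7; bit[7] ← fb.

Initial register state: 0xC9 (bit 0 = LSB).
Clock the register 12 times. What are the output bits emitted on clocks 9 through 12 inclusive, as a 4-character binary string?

reg_0 = 0xC9
clock 1: out=1, reg = 0xE4
clock 2: out=0, reg = 0x72
clock 3: out=0, reg = 0x39
clock 4: out=1, reg = 0x9C
clock 5: out=0, reg = 0x4E
clock 6: out=0, reg = 0xA7
clock 7: out=1, reg = 0xD3
clock 8: out=1, reg = 0x69
clock 9: out=1, reg = 0x34
clock 10: out=0, reg = 0x9A
clock 11: out=0, reg = 0xCD
clock 12: out=1, reg = 0x66

1001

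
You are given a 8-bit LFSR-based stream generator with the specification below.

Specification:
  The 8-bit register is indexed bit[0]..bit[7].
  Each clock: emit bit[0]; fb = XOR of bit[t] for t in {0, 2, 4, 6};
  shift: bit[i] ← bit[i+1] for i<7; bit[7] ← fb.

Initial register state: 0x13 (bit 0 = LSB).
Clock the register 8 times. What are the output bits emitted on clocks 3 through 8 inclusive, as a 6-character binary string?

reg_0 = 0x13
clock 1: out=1, reg = 0x09
clock 2: out=1, reg = 0x84
clock 3: out=0, reg = 0xC2
clock 4: out=0, reg = 0xE1
clock 5: out=1, reg = 0x70
clock 6: out=0, reg = 0x38
clock 7: out=0, reg = 0x9C
clock 8: out=0, reg = 0x4E

001000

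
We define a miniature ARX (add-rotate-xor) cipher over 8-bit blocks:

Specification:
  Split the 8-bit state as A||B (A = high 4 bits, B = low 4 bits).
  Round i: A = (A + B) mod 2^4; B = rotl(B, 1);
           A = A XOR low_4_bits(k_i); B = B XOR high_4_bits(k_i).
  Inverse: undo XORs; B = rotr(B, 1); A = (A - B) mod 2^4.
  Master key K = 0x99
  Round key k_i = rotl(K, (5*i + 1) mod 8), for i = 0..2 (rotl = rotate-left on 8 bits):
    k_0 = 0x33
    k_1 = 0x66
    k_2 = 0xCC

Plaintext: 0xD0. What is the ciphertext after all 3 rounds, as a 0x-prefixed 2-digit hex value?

0xBC

s_0 = plaintext = 0xD0
s_1 = Round(s_0, k_0) = 0xE3
s_2 = Round(s_1, k_1) = 0x70
s_3 = Round(s_2, k_2) = 0xBC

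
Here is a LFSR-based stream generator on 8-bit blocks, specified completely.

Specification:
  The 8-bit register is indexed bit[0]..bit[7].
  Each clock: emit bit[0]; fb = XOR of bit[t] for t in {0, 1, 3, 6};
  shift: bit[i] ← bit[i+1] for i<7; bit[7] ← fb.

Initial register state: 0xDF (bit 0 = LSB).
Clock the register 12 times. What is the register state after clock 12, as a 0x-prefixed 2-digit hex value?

0x38

reg_0 = 0xDF
clock 1: out=1, reg = 0x6F
clock 2: out=1, reg = 0x37
clock 3: out=1, reg = 0x1B
clock 4: out=1, reg = 0x8D
clock 5: out=1, reg = 0x46
clock 6: out=0, reg = 0x23
clock 7: out=1, reg = 0x11
clock 8: out=1, reg = 0x88
clock 9: out=0, reg = 0xC4
clock 10: out=0, reg = 0xE2
clock 11: out=0, reg = 0x71
clock 12: out=1, reg = 0x38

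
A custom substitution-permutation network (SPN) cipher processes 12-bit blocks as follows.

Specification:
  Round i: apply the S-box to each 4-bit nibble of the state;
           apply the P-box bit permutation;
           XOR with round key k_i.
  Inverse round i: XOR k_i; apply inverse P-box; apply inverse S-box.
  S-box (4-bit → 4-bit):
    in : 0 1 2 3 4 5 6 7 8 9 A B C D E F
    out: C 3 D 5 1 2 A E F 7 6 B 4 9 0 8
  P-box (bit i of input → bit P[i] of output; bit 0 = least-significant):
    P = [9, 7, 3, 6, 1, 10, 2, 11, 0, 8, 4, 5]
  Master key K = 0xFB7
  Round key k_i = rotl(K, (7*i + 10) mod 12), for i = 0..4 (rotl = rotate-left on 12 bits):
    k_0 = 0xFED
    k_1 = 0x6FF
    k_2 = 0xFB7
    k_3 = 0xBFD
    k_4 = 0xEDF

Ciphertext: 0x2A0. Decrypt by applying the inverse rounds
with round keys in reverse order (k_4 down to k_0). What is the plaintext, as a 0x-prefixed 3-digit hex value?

s_0 = ciphertext = 0x2A0
s_1 = InvRound(s_0, k_4) = 0x280
s_2 = InvRound(s_1, k_3) = 0x800
s_3 = InvRound(s_2, k_2) = 0x891
s_4 = InvRound(s_3, k_1) = 0xF82
s_5 = InvRound(s_4, k_0) = 0xD30

0xD30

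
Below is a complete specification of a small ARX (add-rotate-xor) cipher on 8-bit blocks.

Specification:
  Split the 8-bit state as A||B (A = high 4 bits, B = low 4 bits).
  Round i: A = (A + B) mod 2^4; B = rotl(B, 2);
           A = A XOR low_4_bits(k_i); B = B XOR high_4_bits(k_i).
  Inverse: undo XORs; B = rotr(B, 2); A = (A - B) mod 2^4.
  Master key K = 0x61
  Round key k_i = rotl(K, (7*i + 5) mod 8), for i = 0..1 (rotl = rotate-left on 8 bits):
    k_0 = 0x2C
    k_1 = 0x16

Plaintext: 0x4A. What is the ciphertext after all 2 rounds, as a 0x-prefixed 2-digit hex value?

0xC3

s_0 = plaintext = 0x4A
s_1 = Round(s_0, k_0) = 0x28
s_2 = Round(s_1, k_1) = 0xC3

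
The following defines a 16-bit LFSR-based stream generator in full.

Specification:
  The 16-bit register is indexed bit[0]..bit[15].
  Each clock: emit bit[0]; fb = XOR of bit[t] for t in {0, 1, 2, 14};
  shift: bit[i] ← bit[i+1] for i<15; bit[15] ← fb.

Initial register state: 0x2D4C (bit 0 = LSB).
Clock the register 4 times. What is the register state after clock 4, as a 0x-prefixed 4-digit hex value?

0xD2D4

reg_0 = 0x2D4C
clock 1: out=0, reg = 0x96A6
clock 2: out=0, reg = 0x4B53
clock 3: out=1, reg = 0xA5A9
clock 4: out=1, reg = 0xD2D4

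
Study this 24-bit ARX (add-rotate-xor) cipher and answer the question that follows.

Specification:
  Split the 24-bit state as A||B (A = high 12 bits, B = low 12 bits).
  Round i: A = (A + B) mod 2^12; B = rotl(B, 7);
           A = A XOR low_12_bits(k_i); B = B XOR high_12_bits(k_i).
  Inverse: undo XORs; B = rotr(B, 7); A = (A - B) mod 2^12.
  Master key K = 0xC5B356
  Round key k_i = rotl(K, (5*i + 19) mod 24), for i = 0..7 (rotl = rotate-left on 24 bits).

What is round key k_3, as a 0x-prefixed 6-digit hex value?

K = 0xC5B356
k_0 = rotl(K, (5*0+19) mod 24) = rotl(K, 19) = 0xB62D9A
k_1 = rotl(K, (5*1+19) mod 24) = rotl(K, 0) = 0xC5B356
k_2 = rotl(K, (5*2+19) mod 24) = rotl(K, 5) = 0xB66AD8
k_3 = rotl(K, (5*3+19) mod 24) = rotl(K, 10) = 0xCD5B16

0xCD5B16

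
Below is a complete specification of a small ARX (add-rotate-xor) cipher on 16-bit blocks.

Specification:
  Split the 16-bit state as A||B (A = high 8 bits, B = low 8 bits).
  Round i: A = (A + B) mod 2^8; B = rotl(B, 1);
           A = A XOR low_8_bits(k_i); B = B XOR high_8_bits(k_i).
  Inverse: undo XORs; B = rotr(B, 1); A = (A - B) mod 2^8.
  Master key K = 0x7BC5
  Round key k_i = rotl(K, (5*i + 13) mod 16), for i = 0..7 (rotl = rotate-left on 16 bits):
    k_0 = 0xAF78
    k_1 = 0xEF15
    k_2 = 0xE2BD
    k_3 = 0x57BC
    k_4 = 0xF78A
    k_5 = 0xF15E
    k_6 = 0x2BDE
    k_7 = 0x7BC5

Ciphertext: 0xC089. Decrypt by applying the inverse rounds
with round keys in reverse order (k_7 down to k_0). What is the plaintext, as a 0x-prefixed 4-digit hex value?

0x8DD9

s_0 = ciphertext = 0xC089
s_1 = InvRound(s_0, k_7) = 0x8C79
s_2 = InvRound(s_1, k_6) = 0x2929
s_3 = InvRound(s_2, k_5) = 0x0B6C
s_4 = InvRound(s_3, k_4) = 0xB4CD
s_5 = InvRound(s_4, k_3) = 0xBB4D
s_6 = InvRound(s_5, k_2) = 0x2FD7
s_7 = InvRound(s_6, k_1) = 0x1E1C
s_8 = InvRound(s_7, k_0) = 0x8DD9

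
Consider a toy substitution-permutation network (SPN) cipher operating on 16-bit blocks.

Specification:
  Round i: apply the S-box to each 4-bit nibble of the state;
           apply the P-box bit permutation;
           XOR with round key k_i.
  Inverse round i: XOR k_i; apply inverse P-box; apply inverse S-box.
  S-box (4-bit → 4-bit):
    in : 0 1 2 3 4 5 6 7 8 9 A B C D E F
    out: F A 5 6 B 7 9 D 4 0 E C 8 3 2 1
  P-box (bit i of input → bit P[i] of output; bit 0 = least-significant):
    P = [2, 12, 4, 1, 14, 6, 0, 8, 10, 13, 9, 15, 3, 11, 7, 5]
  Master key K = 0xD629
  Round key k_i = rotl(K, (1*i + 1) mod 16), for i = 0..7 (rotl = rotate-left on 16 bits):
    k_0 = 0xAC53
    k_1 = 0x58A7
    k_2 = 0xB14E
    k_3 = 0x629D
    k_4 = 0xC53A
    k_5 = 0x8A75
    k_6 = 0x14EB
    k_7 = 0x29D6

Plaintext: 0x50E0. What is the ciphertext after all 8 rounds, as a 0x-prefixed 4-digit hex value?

s_0 = plaintext = 0x50E0
s_1 = Round(s_0, k_0) = 0x128D
s_2 = Round(s_1, k_1) = 0x4682
s_3 = Round(s_2, k_2) = 0x3D73
s_4 = Round(s_3, k_3) = 0x1F0C
s_5 = Round(s_4, k_4) = 0x8859
s_6 = Round(s_5, k_5) = 0xC8B4
s_7 = Round(s_6, k_6) = 0x07CC
s_8 = Round(s_7, k_7) = 0xA67C

0xA67C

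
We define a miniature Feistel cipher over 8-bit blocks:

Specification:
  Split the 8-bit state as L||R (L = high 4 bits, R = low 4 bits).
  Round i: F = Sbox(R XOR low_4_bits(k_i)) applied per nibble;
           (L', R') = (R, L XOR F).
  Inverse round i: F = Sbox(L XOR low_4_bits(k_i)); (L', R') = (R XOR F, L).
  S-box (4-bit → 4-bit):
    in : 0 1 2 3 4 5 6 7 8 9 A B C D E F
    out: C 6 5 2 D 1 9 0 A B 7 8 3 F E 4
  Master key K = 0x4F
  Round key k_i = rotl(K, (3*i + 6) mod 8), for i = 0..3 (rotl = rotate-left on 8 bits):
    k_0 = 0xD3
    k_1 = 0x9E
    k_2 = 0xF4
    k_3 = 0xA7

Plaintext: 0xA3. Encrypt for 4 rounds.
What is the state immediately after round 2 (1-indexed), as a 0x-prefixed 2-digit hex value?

s_0 = plaintext = 0xA3
s_1 = Round(s_0, k_0) = 0x36
s_2 = Round(s_1, k_1) = 0x69
s_3 = Round(s_2, k_2) = 0x99
s_4 = Round(s_3, k_3) = 0x97

0x69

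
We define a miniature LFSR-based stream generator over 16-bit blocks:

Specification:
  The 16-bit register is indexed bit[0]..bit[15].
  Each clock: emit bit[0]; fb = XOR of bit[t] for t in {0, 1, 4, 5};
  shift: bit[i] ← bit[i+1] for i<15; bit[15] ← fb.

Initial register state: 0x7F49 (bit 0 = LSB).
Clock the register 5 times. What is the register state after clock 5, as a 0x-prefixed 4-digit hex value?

0x1BFA

reg_0 = 0x7F49
clock 1: out=1, reg = 0xBFA4
clock 2: out=0, reg = 0xDFD2
clock 3: out=0, reg = 0x6FE9
clock 4: out=1, reg = 0x37F4
clock 5: out=0, reg = 0x1BFA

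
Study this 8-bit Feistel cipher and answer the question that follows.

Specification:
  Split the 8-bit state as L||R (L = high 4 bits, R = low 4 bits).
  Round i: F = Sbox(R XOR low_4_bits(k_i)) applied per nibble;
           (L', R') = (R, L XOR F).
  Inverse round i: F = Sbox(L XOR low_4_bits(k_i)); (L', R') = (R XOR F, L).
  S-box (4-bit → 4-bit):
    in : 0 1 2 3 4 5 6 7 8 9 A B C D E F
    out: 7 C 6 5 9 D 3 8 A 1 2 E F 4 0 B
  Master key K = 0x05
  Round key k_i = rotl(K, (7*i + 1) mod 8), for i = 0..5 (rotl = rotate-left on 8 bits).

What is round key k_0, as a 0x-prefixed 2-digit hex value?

0x0A

K = 0x05
k_0 = rotl(K, (7*0+1) mod 8) = rotl(K, 1) = 0x0A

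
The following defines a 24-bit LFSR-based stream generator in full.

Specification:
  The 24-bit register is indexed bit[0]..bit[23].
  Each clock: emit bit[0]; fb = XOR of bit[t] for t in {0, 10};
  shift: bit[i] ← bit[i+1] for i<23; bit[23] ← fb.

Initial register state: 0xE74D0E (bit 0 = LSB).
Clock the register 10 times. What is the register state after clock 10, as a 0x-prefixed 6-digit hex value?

0x3779D3

reg_0 = 0xE74D0E
clock 1: out=0, reg = 0xF3A687
clock 2: out=1, reg = 0x79D343
clock 3: out=1, reg = 0xBCE9A1
clock 4: out=1, reg = 0xDE74D0
clock 5: out=0, reg = 0xEF3A68
clock 6: out=0, reg = 0x779D34
clock 7: out=0, reg = 0xBBCE9A
clock 8: out=0, reg = 0xDDE74D
clock 9: out=1, reg = 0x6EF3A6
clock 10: out=0, reg = 0x3779D3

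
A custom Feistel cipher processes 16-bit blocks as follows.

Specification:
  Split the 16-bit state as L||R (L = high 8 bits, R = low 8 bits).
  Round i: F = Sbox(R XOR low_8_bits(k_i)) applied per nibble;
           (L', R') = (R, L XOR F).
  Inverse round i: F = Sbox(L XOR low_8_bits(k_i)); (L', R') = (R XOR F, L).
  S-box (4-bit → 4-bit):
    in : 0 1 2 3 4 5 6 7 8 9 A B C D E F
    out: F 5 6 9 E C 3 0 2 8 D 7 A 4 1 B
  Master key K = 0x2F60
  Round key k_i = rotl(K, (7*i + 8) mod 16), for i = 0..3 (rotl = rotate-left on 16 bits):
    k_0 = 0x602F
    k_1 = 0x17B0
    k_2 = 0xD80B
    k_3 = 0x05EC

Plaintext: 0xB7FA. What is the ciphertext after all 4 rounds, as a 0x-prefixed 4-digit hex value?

0xA8F3

s_0 = plaintext = 0xB7FA
s_1 = Round(s_0, k_0) = 0xFAFB
s_2 = Round(s_1, k_1) = 0xFB1D
s_3 = Round(s_2, k_2) = 0x1DA8
s_4 = Round(s_3, k_3) = 0xA8F3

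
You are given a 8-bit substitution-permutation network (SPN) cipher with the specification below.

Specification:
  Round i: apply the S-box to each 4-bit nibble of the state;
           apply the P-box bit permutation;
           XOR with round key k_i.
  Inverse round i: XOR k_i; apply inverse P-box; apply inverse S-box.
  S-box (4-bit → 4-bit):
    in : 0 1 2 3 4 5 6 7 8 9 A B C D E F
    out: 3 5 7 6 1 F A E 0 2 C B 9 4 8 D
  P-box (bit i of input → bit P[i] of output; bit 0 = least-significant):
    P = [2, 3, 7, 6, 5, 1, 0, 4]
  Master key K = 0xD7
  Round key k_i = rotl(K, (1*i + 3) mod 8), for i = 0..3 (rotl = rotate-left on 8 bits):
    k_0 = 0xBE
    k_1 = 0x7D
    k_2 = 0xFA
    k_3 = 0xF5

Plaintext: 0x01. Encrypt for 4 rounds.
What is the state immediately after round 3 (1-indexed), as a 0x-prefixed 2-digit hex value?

0x8D

s_0 = plaintext = 0x01
s_1 = Round(s_0, k_0) = 0x18
s_2 = Round(s_1, k_1) = 0x5C
s_3 = Round(s_2, k_2) = 0x8D
s_4 = Round(s_3, k_3) = 0x75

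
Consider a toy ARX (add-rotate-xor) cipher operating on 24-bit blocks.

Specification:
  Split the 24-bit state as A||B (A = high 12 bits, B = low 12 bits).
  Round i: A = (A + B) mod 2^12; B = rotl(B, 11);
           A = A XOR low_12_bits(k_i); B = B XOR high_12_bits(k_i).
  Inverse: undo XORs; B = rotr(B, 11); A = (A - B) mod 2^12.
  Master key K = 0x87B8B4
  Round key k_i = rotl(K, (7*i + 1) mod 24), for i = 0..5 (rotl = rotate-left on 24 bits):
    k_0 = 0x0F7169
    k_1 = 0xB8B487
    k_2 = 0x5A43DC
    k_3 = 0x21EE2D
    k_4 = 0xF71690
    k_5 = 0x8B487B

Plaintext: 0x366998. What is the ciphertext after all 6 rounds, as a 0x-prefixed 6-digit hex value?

s_0 = plaintext = 0x366998
s_1 = Round(s_0, k_0) = 0xD9743B
s_2 = Round(s_1, k_1) = 0x555196
s_3 = Round(s_2, k_2) = 0x53756F
s_4 = Round(s_3, k_3) = 0x48B8A9
s_5 = Round(s_4, k_4) = 0xBA4325
s_6 = Round(s_5, k_5) = 0x6B2126

0x6B2126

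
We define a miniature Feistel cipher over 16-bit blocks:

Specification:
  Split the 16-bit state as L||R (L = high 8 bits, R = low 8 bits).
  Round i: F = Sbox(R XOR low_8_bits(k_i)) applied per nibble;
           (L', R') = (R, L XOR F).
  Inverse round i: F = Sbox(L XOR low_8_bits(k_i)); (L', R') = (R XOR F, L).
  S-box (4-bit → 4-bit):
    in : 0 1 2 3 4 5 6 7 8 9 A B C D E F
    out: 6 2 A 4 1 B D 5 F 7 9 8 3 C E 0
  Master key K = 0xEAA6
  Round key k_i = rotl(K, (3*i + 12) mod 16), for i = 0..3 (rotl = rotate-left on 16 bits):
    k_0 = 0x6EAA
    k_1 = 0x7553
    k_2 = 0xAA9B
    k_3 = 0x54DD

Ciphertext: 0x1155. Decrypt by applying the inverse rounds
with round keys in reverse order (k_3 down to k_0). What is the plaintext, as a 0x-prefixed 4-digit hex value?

0xD778

s_0 = ciphertext = 0x1155
s_1 = InvRound(s_0, k_3) = 0x6611
s_2 = InvRound(s_1, k_2) = 0x1D66
s_3 = InvRound(s_2, k_1) = 0x781D
s_4 = InvRound(s_3, k_0) = 0xD778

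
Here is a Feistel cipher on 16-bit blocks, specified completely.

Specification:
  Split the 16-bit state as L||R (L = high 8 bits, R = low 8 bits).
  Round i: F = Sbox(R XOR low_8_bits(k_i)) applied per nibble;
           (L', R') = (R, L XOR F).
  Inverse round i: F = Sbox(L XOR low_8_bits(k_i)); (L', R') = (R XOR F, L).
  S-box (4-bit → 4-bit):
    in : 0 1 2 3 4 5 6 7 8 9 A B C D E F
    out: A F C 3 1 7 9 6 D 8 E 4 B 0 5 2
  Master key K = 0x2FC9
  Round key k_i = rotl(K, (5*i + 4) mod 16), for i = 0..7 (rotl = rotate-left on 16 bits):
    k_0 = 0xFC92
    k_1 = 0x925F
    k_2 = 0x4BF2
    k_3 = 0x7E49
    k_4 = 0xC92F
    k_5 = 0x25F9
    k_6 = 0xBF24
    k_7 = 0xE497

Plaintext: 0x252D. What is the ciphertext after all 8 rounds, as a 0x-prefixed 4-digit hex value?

0xBEFB

s_0 = plaintext = 0x252D
s_1 = Round(s_0, k_0) = 0x2D67
s_2 = Round(s_1, k_1) = 0x6710
s_3 = Round(s_2, k_2) = 0x103B
s_4 = Round(s_3, k_3) = 0x3B7C
s_5 = Round(s_4, k_4) = 0x7C48
s_6 = Round(s_5, k_5) = 0x4833
s_7 = Round(s_6, k_6) = 0x33BE
s_8 = Round(s_7, k_7) = 0xBEFB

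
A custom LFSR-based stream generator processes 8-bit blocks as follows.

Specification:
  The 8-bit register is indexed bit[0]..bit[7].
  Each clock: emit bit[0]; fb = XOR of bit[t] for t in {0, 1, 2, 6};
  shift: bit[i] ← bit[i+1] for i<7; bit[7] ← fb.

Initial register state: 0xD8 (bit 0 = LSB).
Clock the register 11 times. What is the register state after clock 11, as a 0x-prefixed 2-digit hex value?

reg_0 = 0xD8
clock 1: out=0, reg = 0xEC
clock 2: out=0, reg = 0x76
clock 3: out=0, reg = 0xBB
clock 4: out=1, reg = 0x5D
clock 5: out=1, reg = 0xAE
clock 6: out=0, reg = 0x57
clock 7: out=1, reg = 0x2B
clock 8: out=1, reg = 0x15
clock 9: out=1, reg = 0x0A
clock 10: out=0, reg = 0x85
clock 11: out=1, reg = 0x42

0x42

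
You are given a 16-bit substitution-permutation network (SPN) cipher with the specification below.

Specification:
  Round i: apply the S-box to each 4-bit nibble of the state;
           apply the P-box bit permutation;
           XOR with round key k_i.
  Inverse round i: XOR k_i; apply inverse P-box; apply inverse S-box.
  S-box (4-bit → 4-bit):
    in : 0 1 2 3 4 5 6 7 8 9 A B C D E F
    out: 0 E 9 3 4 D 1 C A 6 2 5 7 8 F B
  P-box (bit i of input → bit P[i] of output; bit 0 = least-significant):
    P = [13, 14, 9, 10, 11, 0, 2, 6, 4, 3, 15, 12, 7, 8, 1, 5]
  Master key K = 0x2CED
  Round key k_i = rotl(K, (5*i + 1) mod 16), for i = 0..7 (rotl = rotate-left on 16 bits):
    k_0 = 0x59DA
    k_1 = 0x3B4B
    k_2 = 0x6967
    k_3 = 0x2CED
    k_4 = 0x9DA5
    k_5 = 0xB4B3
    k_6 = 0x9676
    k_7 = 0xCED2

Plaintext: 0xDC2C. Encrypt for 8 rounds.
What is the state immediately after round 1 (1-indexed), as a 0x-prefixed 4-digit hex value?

0xB3A2

s_0 = plaintext = 0xDC2C
s_1 = Round(s_0, k_0) = 0xB3A2
s_2 = Round(s_1, k_1) = 0x1FD0
s_3 = Round(s_2, k_2) = 0x781D
s_4 = Round(s_3, k_3) = 0x3882
s_5 = Round(s_4, k_4) = 0xA86C
s_6 = Round(s_5, k_5) = 0xCFBB
s_7 = Round(s_6, k_6) = 0xADE8
s_8 = Round(s_7, k_7) = 0x9397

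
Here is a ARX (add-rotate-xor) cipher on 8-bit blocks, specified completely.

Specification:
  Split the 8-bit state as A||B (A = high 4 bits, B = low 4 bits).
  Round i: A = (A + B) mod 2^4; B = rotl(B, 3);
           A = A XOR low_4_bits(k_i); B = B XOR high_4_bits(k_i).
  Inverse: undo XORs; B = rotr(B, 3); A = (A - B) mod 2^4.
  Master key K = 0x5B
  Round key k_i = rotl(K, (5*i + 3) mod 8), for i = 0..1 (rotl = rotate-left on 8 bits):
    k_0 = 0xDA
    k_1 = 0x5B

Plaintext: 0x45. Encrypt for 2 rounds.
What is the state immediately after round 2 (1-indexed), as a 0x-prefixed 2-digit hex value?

s_0 = plaintext = 0x45
s_1 = Round(s_0, k_0) = 0x37
s_2 = Round(s_1, k_1) = 0x1E

0x1E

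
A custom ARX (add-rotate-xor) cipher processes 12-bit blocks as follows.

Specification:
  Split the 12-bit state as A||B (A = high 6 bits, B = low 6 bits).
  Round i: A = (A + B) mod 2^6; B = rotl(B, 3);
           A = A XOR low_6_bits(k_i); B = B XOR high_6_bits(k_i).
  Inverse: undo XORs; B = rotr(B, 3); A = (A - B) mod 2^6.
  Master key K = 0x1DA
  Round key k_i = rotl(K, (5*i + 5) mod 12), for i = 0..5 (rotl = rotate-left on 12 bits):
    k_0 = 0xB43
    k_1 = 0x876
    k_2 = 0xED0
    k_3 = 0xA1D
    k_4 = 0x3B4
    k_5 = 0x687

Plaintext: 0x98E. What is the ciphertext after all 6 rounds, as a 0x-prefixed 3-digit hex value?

s_0 = plaintext = 0x98E
s_1 = Round(s_0, k_0) = 0xDDC
s_2 = Round(s_1, k_1) = 0x942
s_3 = Round(s_2, k_2) = 0xDEB
s_4 = Round(s_3, k_3) = 0xFF5
s_5 = Round(s_4, k_4) = 0x020
s_6 = Round(s_5, k_5) = 0x9DE

0x9DE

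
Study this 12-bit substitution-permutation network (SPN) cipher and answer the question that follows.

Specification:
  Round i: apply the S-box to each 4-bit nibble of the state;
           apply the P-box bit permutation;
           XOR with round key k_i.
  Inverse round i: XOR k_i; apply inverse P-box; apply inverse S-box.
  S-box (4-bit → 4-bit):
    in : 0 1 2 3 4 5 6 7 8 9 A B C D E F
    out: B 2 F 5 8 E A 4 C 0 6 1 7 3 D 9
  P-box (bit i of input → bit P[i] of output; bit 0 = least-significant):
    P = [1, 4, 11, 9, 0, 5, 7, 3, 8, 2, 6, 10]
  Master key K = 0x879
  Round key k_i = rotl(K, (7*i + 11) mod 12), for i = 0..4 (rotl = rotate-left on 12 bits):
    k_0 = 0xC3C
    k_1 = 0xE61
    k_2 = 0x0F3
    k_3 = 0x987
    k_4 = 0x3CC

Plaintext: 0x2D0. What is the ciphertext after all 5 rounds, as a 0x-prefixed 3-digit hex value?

0x853

s_0 = plaintext = 0x2D0
s_1 = Round(s_0, k_0) = 0xB4B
s_2 = Round(s_1, k_1) = 0xF6B
s_3 = Round(s_2, k_2) = 0x5D9
s_4 = Round(s_3, k_3) = 0xDE2
s_5 = Round(s_4, k_4) = 0x853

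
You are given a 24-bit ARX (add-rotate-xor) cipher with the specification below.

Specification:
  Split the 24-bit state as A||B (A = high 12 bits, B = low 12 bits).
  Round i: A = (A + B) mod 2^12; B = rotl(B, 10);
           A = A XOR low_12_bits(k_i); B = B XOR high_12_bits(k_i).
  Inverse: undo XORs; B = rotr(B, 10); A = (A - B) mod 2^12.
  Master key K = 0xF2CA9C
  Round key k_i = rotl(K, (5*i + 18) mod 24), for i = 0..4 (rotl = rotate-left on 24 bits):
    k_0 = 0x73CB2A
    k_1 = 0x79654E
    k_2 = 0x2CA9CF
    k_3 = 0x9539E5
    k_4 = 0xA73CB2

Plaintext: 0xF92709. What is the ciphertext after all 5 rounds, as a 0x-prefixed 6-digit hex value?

s_0 = plaintext = 0xF92709
s_1 = Round(s_0, k_0) = 0xDB12FE
s_2 = Round(s_1, k_1) = 0x5E1F29
s_3 = Round(s_2, k_2) = 0xCC5500
s_4 = Round(s_3, k_3) = 0x820813
s_5 = Round(s_4, k_4) = 0xC81477

0xC81477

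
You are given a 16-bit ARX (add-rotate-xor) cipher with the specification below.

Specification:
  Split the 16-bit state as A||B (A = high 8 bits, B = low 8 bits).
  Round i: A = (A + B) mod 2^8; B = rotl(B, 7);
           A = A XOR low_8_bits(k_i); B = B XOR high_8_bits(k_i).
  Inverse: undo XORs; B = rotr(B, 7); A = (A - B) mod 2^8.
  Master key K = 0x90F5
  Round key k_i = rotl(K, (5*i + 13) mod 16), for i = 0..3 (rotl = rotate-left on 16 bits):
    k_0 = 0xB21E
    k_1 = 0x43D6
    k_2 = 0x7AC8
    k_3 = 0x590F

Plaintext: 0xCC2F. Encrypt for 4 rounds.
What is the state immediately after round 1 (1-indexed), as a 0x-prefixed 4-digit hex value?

s_0 = plaintext = 0xCC2F
s_1 = Round(s_0, k_0) = 0xE525
s_2 = Round(s_1, k_1) = 0xDCD1
s_3 = Round(s_2, k_2) = 0x6592
s_4 = Round(s_3, k_3) = 0xF810

0xE525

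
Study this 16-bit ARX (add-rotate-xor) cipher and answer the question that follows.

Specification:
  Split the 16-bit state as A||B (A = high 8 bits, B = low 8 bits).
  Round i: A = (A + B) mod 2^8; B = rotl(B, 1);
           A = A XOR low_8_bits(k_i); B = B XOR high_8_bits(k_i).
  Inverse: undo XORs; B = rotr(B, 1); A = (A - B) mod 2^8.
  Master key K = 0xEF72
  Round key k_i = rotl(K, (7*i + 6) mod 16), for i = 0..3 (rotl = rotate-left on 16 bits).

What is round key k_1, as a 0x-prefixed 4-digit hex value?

0x5DEE

K = 0xEF72
k_0 = rotl(K, (7*0+6) mod 16) = rotl(K, 6) = 0xDCBB
k_1 = rotl(K, (7*1+6) mod 16) = rotl(K, 13) = 0x5DEE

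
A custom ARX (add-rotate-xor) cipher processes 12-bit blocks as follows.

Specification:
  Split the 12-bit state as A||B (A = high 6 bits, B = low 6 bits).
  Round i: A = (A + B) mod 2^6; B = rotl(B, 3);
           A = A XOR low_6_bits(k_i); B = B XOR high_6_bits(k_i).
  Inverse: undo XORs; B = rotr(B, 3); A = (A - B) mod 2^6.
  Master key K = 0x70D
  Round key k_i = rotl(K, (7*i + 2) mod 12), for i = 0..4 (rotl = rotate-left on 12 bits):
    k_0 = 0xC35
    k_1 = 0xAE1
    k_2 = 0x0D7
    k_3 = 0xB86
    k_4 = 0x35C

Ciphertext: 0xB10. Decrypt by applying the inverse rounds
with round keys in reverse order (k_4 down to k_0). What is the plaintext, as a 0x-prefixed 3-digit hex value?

0xF70

s_0 = ciphertext = 0xB10
s_1 = InvRound(s_0, k_4) = 0x16B
s_2 = InvRound(s_1, k_3) = 0x6E8
s_3 = InvRound(s_2, k_2) = 0xBDD
s_4 = InvRound(s_3, k_1) = 0x636
s_5 = InvRound(s_4, k_0) = 0xF70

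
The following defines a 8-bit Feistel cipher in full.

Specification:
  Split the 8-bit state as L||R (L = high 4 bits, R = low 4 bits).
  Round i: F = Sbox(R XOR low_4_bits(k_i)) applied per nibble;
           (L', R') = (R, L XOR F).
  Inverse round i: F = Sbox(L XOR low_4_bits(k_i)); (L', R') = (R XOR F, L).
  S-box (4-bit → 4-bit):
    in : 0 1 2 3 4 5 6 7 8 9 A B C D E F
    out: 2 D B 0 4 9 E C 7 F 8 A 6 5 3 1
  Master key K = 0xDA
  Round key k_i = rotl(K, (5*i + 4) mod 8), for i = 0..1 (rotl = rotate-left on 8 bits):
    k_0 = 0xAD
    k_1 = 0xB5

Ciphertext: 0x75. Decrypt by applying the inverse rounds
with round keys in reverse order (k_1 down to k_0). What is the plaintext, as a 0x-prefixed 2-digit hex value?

0x7E

s_0 = ciphertext = 0x75
s_1 = InvRound(s_0, k_1) = 0xE7
s_2 = InvRound(s_1, k_0) = 0x7E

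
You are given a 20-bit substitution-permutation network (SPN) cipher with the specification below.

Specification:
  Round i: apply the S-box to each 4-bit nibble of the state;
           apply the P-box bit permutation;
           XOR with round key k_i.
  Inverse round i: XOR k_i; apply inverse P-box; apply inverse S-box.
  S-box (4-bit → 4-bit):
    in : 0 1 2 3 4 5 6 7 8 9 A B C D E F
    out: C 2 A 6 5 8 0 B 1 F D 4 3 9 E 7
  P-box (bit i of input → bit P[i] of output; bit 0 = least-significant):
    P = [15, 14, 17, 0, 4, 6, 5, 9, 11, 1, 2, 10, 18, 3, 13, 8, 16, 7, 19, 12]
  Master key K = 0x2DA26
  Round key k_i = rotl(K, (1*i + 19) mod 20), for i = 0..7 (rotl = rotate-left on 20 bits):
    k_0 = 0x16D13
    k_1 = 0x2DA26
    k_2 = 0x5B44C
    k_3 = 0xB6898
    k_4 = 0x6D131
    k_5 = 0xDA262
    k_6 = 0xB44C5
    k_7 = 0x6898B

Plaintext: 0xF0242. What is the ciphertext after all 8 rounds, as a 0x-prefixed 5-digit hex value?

0x4F59E

s_0 = plaintext = 0xF0242
s_1 = Round(s_0, k_0) = 0x808A0
s_2 = Round(s_1, k_1) = 0x1F117
s_3 = Round(s_2, k_2) = 0x15487
s_4 = Round(s_3, k_3) = 0xBA10D
s_5 = Round(s_4, k_4) = 0xA7212
s_6 = Round(s_5, k_5) = 0x0F729
s_7 = Round(s_6, k_6) = 0x5BA8E
s_8 = Round(s_7, k_7) = 0x4F59E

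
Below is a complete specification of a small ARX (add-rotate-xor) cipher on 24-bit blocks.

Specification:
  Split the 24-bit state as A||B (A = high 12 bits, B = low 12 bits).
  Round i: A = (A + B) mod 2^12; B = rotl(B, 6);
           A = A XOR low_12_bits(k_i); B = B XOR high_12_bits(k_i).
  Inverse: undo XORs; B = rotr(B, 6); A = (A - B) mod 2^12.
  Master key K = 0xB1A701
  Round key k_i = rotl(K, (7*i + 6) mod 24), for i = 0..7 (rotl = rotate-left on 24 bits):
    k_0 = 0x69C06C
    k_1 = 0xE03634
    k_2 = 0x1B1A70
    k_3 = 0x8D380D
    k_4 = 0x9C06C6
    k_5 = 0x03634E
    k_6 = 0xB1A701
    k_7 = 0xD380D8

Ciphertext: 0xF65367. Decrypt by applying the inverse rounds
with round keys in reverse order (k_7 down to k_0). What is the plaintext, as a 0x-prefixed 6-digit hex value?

s_0 = ciphertext = 0xF65367
s_1 = InvRound(s_0, k_7) = 0x7C47F9
s_2 = InvRound(s_1, k_6) = 0x7D28F3
s_3 = InvRound(s_2, k_5) = 0x339163
s_4 = InvRound(s_3, k_4) = 0xD1D8E2
s_5 = InvRound(s_4, k_3) = 0x8D0C40
s_6 = InvRound(s_5, k_2) = 0x629C77
s_7 = InvRound(s_6, k_1) = 0x314D09
s_8 = InvRound(s_7, k_0) = 0xE0A56E

0xE0A56E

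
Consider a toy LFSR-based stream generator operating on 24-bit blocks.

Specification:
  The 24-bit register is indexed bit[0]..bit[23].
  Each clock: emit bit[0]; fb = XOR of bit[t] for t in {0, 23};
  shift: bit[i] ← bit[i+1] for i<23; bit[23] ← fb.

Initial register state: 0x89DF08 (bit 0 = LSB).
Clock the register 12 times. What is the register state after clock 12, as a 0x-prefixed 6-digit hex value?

0x50789D

reg_0 = 0x89DF08
clock 1: out=0, reg = 0xC4EF84
clock 2: out=0, reg = 0xE277C2
clock 3: out=0, reg = 0xF13BE1
clock 4: out=1, reg = 0x789DF0
clock 5: out=0, reg = 0x3C4EF8
clock 6: out=0, reg = 0x1E277C
clock 7: out=0, reg = 0x0F13BE
clock 8: out=0, reg = 0x0789DF
clock 9: out=1, reg = 0x83C4EF
clock 10: out=1, reg = 0x41E277
clock 11: out=1, reg = 0xA0F13B
clock 12: out=1, reg = 0x50789D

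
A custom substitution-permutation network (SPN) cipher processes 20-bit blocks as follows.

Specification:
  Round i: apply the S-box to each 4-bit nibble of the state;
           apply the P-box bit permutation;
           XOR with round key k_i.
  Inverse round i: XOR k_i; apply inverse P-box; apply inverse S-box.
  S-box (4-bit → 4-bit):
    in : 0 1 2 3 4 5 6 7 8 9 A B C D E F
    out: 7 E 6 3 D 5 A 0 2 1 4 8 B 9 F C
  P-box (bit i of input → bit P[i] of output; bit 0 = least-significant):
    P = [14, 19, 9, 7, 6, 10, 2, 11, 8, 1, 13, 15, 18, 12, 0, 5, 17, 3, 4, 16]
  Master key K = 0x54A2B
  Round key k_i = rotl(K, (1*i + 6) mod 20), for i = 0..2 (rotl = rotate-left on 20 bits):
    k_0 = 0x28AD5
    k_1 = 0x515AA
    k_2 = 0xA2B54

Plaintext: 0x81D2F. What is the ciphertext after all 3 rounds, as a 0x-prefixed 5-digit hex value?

s_0 = plaintext = 0x81D2F
s_1 = Round(s_0, k_0) = 0x21D78
s_2 = Round(s_1, k_1) = 0xD8493
s_3 = Round(s_2, k_2) = 0x1DA14

0x1DA14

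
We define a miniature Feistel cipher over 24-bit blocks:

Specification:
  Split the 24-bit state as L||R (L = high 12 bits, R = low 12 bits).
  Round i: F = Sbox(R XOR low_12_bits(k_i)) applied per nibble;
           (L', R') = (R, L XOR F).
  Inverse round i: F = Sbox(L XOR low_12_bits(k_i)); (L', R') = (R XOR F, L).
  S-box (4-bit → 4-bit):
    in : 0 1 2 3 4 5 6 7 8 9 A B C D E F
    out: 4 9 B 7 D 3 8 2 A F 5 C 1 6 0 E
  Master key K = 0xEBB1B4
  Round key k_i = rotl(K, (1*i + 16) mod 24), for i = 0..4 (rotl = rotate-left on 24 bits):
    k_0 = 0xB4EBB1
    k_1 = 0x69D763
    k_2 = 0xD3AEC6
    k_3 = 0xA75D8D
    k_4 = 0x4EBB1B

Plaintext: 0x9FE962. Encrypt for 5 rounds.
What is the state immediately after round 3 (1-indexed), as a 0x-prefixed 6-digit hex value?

s_0 = plaintext = 0x9FE962
s_1 = Round(s_0, k_0) = 0x962299
s_2 = Round(s_1, k_1) = 0x299A87
s_3 = Round(s_2, k_2) = 0xA87F40
s_4 = Round(s_3, k_3) = 0xF40191
s_5 = Round(s_4, k_4) = 0x191AE5

0xA87F40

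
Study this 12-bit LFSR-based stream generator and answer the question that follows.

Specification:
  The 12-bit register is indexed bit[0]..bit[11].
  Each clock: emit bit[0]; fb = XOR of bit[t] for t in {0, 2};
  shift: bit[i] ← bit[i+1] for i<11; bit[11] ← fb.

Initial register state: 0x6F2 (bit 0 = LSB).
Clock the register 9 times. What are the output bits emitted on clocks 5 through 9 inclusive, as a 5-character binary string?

11110

reg_0 = 0x6F2
clock 1: out=0, reg = 0x379
clock 2: out=1, reg = 0x9BC
clock 3: out=0, reg = 0xCDE
clock 4: out=0, reg = 0xE6F
clock 5: out=1, reg = 0x737
clock 6: out=1, reg = 0x39B
clock 7: out=1, reg = 0x9CD
clock 8: out=1, reg = 0x4E6
clock 9: out=0, reg = 0xA73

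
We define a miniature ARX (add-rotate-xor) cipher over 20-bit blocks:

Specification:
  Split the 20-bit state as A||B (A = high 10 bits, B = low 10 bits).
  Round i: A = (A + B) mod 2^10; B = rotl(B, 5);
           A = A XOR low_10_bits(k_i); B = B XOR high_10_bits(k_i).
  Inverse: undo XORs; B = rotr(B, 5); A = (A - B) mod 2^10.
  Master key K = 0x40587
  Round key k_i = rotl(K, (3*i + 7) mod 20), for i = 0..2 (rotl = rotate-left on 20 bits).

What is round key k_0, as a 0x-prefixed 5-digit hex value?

0x2C3A0

K = 0x40587
k_0 = rotl(K, (3*0+7) mod 20) = rotl(K, 7) = 0x2C3A0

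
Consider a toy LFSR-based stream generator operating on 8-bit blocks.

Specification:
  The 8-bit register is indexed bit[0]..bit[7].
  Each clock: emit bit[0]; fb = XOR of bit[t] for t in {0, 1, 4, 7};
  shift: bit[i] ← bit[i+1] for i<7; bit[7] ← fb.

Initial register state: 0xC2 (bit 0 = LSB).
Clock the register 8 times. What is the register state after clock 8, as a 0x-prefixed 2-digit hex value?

0xFA

reg_0 = 0xC2
clock 1: out=0, reg = 0x61
clock 2: out=1, reg = 0xB0
clock 3: out=0, reg = 0x58
clock 4: out=0, reg = 0xAC
clock 5: out=0, reg = 0xD6
clock 6: out=0, reg = 0xEB
clock 7: out=1, reg = 0xF5
clock 8: out=1, reg = 0xFA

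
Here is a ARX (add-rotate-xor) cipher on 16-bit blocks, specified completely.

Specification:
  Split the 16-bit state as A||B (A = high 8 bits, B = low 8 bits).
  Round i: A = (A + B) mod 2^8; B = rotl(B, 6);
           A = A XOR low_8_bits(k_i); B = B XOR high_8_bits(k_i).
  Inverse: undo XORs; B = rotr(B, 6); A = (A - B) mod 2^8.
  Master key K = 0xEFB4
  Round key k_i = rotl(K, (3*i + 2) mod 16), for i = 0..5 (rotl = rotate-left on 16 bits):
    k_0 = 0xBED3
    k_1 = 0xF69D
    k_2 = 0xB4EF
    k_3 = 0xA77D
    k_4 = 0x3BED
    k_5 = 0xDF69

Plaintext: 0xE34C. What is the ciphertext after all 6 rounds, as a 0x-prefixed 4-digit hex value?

s_0 = plaintext = 0xE34C
s_1 = Round(s_0, k_0) = 0xFCAD
s_2 = Round(s_1, k_1) = 0x349D
s_3 = Round(s_2, k_2) = 0x3ED3
s_4 = Round(s_3, k_3) = 0x6C53
s_5 = Round(s_4, k_4) = 0x52EF
s_6 = Round(s_5, k_5) = 0x2824

0x2824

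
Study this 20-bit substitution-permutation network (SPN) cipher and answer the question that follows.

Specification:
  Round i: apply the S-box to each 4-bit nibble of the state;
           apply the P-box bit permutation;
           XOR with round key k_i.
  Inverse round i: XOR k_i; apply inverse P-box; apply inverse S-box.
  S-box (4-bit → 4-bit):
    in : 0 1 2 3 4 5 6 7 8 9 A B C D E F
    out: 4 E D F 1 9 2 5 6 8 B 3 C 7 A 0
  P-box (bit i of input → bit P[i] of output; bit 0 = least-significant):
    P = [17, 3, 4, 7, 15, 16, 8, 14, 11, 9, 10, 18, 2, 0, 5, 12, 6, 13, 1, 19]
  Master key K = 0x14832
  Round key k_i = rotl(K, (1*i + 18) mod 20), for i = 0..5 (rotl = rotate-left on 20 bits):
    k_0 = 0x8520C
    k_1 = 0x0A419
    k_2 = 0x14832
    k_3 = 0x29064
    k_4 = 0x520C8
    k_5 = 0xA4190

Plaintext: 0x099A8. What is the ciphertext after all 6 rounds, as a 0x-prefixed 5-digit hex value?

s_0 = plaintext = 0x099A8
s_1 = Round(s_0, k_0) = 0xD8216
s_2 = Round(s_1, k_1) = 0x5C972
s_3 = Round(s_2, k_2) = 0xFD9C2
s_4 = Round(s_3, k_3) = 0x4D1D1
s_5 = Round(s_4, k_4) = 0x0A735
s_6 = Round(s_5, k_5) = 0x99C17

0x99C17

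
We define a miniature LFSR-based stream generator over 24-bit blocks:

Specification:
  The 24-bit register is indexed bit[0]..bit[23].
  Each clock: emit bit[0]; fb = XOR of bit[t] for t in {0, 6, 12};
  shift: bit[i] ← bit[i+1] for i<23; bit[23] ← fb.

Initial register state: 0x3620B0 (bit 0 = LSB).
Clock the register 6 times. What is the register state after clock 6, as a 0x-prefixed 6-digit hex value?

reg_0 = 0x3620B0
clock 1: out=0, reg = 0x1B1058
clock 2: out=0, reg = 0x0D882C
clock 3: out=0, reg = 0x06C416
clock 4: out=0, reg = 0x03620B
clock 5: out=1, reg = 0x81B105
clock 6: out=1, reg = 0x40D882

0x40D882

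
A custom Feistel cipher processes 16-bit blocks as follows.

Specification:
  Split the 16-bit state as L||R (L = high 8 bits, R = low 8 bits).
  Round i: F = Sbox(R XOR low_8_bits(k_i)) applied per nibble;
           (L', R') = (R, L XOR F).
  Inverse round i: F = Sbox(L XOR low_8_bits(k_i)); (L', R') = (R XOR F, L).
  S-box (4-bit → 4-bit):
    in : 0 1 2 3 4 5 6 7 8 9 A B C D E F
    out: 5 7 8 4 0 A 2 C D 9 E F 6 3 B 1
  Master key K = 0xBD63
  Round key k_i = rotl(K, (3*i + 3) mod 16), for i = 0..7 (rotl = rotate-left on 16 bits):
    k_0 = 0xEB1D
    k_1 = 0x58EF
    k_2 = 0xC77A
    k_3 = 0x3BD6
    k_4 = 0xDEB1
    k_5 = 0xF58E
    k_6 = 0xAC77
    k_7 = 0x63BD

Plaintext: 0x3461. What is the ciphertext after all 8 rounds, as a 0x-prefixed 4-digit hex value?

s_0 = plaintext = 0x3461
s_1 = Round(s_0, k_0) = 0x61F2
s_2 = Round(s_1, k_1) = 0xF212
s_3 = Round(s_2, k_2) = 0x12DF
s_4 = Round(s_3, k_3) = 0xDF4B
s_5 = Round(s_4, k_4) = 0x4BC1
s_6 = Round(s_5, k_5) = 0xC14A
s_7 = Round(s_6, k_6) = 0x4A82
s_8 = Round(s_7, k_7) = 0x820B

0x820B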